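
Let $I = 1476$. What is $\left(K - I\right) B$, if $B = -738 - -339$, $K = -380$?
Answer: $740544$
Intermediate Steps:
$B = -399$ ($B = -738 + 339 = -399$)
$\left(K - I\right) B = \left(-380 - 1476\right) \left(-399\right) = \left(-1856\right) \left(-399\right) = 740544$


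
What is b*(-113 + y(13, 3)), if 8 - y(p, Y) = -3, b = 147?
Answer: -14994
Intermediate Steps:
y(p, Y) = 11 (y(p, Y) = 8 - 1*(-3) = 8 + 3 = 11)
b*(-113 + y(13, 3)) = 147*(-113 + 11) = 147*(-102) = -14994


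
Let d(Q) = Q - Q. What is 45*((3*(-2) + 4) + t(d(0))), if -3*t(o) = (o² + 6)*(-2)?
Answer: 90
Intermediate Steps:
d(Q) = 0
t(o) = 4 + 2*o²/3 (t(o) = -(o² + 6)*(-2)/3 = -(6 + o²)*(-2)/3 = -(-12 - 2*o²)/3 = 4 + 2*o²/3)
45*((3*(-2) + 4) + t(d(0))) = 45*((3*(-2) + 4) + (4 + (⅔)*0²)) = 45*((-6 + 4) + (4 + (⅔)*0)) = 45*(-2 + (4 + 0)) = 45*(-2 + 4) = 45*2 = 90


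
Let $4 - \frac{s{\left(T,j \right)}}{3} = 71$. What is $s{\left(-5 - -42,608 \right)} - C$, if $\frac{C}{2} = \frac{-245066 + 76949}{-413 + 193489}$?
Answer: $- \frac{19236021}{96538} \approx -199.26$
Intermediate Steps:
$C = - \frac{168117}{96538}$ ($C = 2 \frac{-245066 + 76949}{-413 + 193489} = 2 \left(- \frac{168117}{193076}\right) = - \frac{168117}{96538} \approx -1.7415$)
$s{\left(T,j \right)} = -201$ ($s{\left(T,j \right)} = 12 - 213 = -201$)
$s{\left(-5 - -42,608 \right)} - C = -201 - - \frac{168117}{96538} = -201 + \frac{168117}{96538} = - \frac{19236021}{96538}$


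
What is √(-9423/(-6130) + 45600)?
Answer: √1713564402990/6130 ≈ 213.55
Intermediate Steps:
√(-9423/(-6130) + 45600) = √(-9423*(-1/6130) + 45600) = √(9423/6130 + 45600) = √(279537423/6130) = √1713564402990/6130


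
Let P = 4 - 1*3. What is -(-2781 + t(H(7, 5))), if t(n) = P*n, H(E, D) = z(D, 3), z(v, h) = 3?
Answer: 2778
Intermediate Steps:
H(E, D) = 3
P = 1 (P = 4 - 3 = 1)
t(n) = n (t(n) = 1*n = n)
-(-2781 + t(H(7, 5))) = -(-2781 + 3) = -1*(-2778) = 2778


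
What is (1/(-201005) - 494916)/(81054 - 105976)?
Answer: 99480590581/5009446610 ≈ 19.859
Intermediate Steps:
(1/(-201005) - 494916)/(81054 - 105976) = (-1/201005 - 494916)/(-24922) = -99480590581/201005*(-1/24922) = 99480590581/5009446610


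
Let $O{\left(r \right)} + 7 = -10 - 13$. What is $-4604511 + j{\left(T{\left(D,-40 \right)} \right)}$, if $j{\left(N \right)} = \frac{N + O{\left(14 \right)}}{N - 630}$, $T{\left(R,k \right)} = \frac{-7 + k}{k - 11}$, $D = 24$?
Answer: $- \frac{147726524930}{32083} \approx -4.6045 \cdot 10^{6}$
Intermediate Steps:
$T{\left(R,k \right)} = \frac{-7 + k}{-11 + k}$
$O{\left(r \right)} = -30$ ($O{\left(r \right)} = -7 - 23 = -30$)
$j{\left(N \right)} = \frac{-30 + N}{-630 + N}$ ($j{\left(N \right)} = \frac{N - 30}{N - 630} = \frac{-30 + N}{-630 + N}$)
$-4604511 + j{\left(T{\left(D,-40 \right)} \right)} = -4604511 + \frac{-30 + \frac{-7 - 40}{-11 - 40}}{-630 + \frac{-7 - 40}{-11 - 40}} = -4604511 + \frac{-30 + \frac{1}{-51} \left(-47\right)}{-630 + \frac{1}{-51} \left(-47\right)} = -4604511 + \frac{-30 - - \frac{47}{51}}{-630 - - \frac{47}{51}} = -4604511 + \frac{-30 + \frac{47}{51}}{-630 + \frac{47}{51}} = -4604511 + \frac{1}{- \frac{32083}{51}} \left(- \frac{1483}{51}\right) = -4604511 - - \frac{1483}{32083} = -4604511 + \frac{1483}{32083} = - \frac{147726524930}{32083}$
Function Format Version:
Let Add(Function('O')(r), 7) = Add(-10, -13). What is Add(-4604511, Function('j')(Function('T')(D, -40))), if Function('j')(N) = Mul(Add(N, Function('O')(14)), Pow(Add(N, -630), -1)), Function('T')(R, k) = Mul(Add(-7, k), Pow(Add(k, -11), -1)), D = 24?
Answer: Rational(-147726524930, 32083) ≈ -4.6045e+6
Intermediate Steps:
Function('T')(R, k) = Mul(Pow(Add(-11, k), -1), Add(-7, k)) (Function('T')(R, k) = Mul(Add(-7, k), Pow(Add(-11, k), -1)) = Mul(Pow(Add(-11, k), -1), Add(-7, k)))
Function('O')(r) = -30 (Function('O')(r) = Add(-7, Add(-10, -13)) = Add(-7, -23) = -30)
Function('j')(N) = Mul(Pow(Add(-630, N), -1), Add(-30, N)) (Function('j')(N) = Mul(Add(N, -30), Pow(Add(N, -630), -1)) = Mul(Add(-30, N), Pow(Add(-630, N), -1)) = Mul(Pow(Add(-630, N), -1), Add(-30, N)))
Add(-4604511, Function('j')(Function('T')(D, -40))) = Add(-4604511, Mul(Pow(Add(-630, Mul(Pow(Add(-11, -40), -1), Add(-7, -40))), -1), Add(-30, Mul(Pow(Add(-11, -40), -1), Add(-7, -40))))) = Add(-4604511, Mul(Pow(Add(-630, Mul(Pow(-51, -1), -47)), -1), Add(-30, Mul(Pow(-51, -1), -47)))) = Add(-4604511, Mul(Pow(Add(-630, Mul(Rational(-1, 51), -47)), -1), Add(-30, Mul(Rational(-1, 51), -47)))) = Add(-4604511, Mul(Pow(Add(-630, Rational(47, 51)), -1), Add(-30, Rational(47, 51)))) = Add(-4604511, Mul(Pow(Rational(-32083, 51), -1), Rational(-1483, 51))) = Add(-4604511, Mul(Rational(-51, 32083), Rational(-1483, 51))) = Add(-4604511, Rational(1483, 32083)) = Rational(-147726524930, 32083)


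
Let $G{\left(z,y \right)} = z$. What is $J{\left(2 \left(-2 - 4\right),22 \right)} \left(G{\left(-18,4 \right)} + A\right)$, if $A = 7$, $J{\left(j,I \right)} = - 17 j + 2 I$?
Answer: $-2728$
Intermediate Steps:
$J{\left(2 \left(-2 - 4\right),22 \right)} \left(G{\left(-18,4 \right)} + A\right) = \left(- 17 \cdot 2 \left(-2 - 4\right) + 2 \cdot 22\right) \left(-18 + 7\right) = \left(- 17 \cdot 2 \left(-6\right) + 44\right) \left(-11\right) = \left(\left(-17\right) \left(-12\right) + 44\right) \left(-11\right) = \left(204 + 44\right) \left(-11\right) = 248 \left(-11\right) = -2728$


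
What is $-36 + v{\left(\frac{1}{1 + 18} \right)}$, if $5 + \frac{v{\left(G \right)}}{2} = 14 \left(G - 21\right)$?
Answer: $- \frac{12018}{19} \approx -632.53$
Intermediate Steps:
$v{\left(G \right)} = -598 + 28 G$ ($v{\left(G \right)} = -10 + 2 \cdot 14 \left(G - 21\right) = -10 + 2 \cdot 14 \left(-21 + G\right) = -10 + 2 \left(-294 + 14 G\right) = -10 + \left(-588 + 28 G\right) = -598 + 28 G$)
$-36 + v{\left(\frac{1}{1 + 18} \right)} = -36 - \left(598 - \frac{28}{1 + 18}\right) = -36 - \left(598 - \frac{28}{19}\right) = -36 + \left(-598 + 28 \cdot \frac{1}{19}\right) = -36 + \left(-598 + \frac{28}{19}\right) = -36 - \frac{11334}{19} = - \frac{12018}{19}$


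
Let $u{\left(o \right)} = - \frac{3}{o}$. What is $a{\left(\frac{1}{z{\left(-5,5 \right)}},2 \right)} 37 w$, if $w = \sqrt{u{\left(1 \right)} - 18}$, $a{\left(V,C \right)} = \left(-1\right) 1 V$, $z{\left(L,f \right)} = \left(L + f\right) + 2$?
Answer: $- \frac{37 i \sqrt{21}}{2} \approx - 84.778 i$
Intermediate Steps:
$z{\left(L,f \right)} = 2 + L + f$
$a{\left(V,C \right)} = - V$
$w = i \sqrt{21}$ ($w = \sqrt{- \frac{3}{1} - 18} = \sqrt{\left(-3\right) 1 - 18} = \sqrt{-3 - 18} = \sqrt{-21} = i \sqrt{21} \approx 4.5826 i$)
$a{\left(\frac{1}{z{\left(-5,5 \right)}},2 \right)} 37 w = - \frac{1}{2 - 5 + 5} \cdot 37 i \sqrt{21} = - \frac{1}{2} \cdot 37 i \sqrt{21} = \left(-1\right) \frac{1}{2} \cdot 37 i \sqrt{21} = \left(- \frac{1}{2}\right) 37 i \sqrt{21} = - \frac{37 i \sqrt{21}}{2}$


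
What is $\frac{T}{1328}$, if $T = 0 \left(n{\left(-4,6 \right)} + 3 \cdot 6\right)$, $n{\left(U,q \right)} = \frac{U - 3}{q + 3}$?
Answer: $0$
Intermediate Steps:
$n{\left(U,q \right)} = \frac{-3 + U}{3 + q}$
$T = 0$ ($T = 0 \left(\frac{-3 - 4}{3 + 6} + 3 \cdot 6\right) = 0 \left(\frac{1}{9} \left(-7\right) + 18\right) = 0 \left(- \frac{7}{9} + 18\right) = 0 \cdot \frac{155}{9} = 0$)
$\frac{T}{1328} = \frac{1}{1328} \cdot 0 = 0$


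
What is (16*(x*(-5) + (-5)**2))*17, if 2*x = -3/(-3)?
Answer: 6120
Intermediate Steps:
x = 1/2 (x = (-3/(-3))/2 = (-3*(-1/3))/2 = (1/2)*1 = 1/2 ≈ 0.50000)
(16*(x*(-5) + (-5)**2))*17 = (16*((1/2)*(-5) + (-5)**2))*17 = (16*(-5/2 + 25))*17 = (16*(45/2))*17 = 360*17 = 6120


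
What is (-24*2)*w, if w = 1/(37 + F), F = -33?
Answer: -12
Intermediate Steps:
w = 1/4 (w = 1/(37 - 33) = 1/4 ≈ 0.25000)
(-24*2)*w = -24*2*(1/4) = -48*1/4 = -12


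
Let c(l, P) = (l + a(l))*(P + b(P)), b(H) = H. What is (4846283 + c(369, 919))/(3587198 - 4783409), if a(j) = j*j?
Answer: -255788423/1196211 ≈ -213.83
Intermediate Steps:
a(j) = j²
c(l, P) = 2*P*(l + l²) (c(l, P) = (l + l²)*(P + P) = (l + l²)*(2*P) = 2*P*(l + l²))
(4846283 + c(369, 919))/(3587198 - 4783409) = (4846283 + 2*919*369*(1 + 369))/(3587198 - 4783409) = (4846283 + 2*919*369*370)/(-1196211) = (4846283 + 250942140)*(-1/1196211) = 255788423*(-1/1196211) = -255788423/1196211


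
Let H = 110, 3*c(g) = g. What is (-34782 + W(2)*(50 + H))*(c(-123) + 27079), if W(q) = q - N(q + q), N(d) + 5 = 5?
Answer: -931783556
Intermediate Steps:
N(d) = 0 (N(d) = -5 + 5 = 0)
c(g) = g/3
W(q) = q (W(q) = q - 1*0 = q + 0 = q)
(-34782 + W(2)*(50 + H))*(c(-123) + 27079) = (-34782 + 2*(50 + 110))*((1/3)*(-123) + 27079) = (-34782 + 2*160)*(-41 + 27079) = (-34782 + 320)*27038 = -34462*27038 = -931783556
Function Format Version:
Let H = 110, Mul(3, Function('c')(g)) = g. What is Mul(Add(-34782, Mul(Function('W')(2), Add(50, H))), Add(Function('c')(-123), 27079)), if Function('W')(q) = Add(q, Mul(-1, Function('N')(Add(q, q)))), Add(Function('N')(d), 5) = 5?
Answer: -931783556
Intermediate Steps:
Function('N')(d) = 0 (Function('N')(d) = Add(-5, 5) = 0)
Function('c')(g) = Mul(Rational(1, 3), g)
Function('W')(q) = q (Function('W')(q) = Add(q, Mul(-1, 0)) = Add(q, 0) = q)
Mul(Add(-34782, Mul(Function('W')(2), Add(50, H))), Add(Function('c')(-123), 27079)) = Mul(Add(-34782, Mul(2, Add(50, 110))), Add(Mul(Rational(1, 3), -123), 27079)) = Mul(Add(-34782, Mul(2, 160)), Add(-41, 27079)) = Mul(Add(-34782, 320), 27038) = Mul(-34462, 27038) = -931783556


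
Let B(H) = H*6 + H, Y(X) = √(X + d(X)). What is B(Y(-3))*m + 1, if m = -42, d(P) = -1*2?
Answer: 1 - 294*I*√5 ≈ 1.0 - 657.4*I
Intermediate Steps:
d(P) = -2
Y(X) = √(-2 + X) (Y(X) = √(X - 2) = √(-2 + X))
B(H) = 7*H (B(H) = 6*H + H = 7*H)
B(Y(-3))*m + 1 = (7*√(-2 - 3))*(-42) + 1 = (7*√(-5))*(-42) + 1 = (7*(I*√5))*(-42) + 1 = (7*I*√5)*(-42) + 1 = -294*I*√5 + 1 = 1 - 294*I*√5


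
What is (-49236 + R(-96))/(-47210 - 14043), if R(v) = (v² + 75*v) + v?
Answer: 47316/61253 ≈ 0.77247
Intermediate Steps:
R(v) = v² + 76*v
(-49236 + R(-96))/(-47210 - 14043) = (-49236 - 96*(76 - 96))/(-47210 - 14043) = (-49236 - 96*(-20))/(-61253) = (-49236 + 1920)*(-1/61253) = -47316*(-1/61253) = 47316/61253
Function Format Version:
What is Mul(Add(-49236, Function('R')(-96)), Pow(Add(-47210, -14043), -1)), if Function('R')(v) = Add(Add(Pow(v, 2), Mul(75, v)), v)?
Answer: Rational(47316, 61253) ≈ 0.77247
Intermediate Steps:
Function('R')(v) = Add(Pow(v, 2), Mul(76, v))
Mul(Add(-49236, Function('R')(-96)), Pow(Add(-47210, -14043), -1)) = Mul(Add(-49236, Mul(-96, Add(76, -96))), Pow(Add(-47210, -14043), -1)) = Mul(Add(-49236, Mul(-96, -20)), Pow(-61253, -1)) = Mul(Add(-49236, 1920), Rational(-1, 61253)) = Mul(-47316, Rational(-1, 61253)) = Rational(47316, 61253)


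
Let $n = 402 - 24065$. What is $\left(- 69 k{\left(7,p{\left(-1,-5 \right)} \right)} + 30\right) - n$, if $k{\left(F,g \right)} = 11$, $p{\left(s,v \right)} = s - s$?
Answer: $22934$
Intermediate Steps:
$p{\left(s,v \right)} = 0$
$n = -23663$
$\left(- 69 k{\left(7,p{\left(-1,-5 \right)} \right)} + 30\right) - n = \left(\left(-69\right) 11 + 30\right) - -23663 = \left(-759 + 30\right) + 23663 = -729 + 23663 = 22934$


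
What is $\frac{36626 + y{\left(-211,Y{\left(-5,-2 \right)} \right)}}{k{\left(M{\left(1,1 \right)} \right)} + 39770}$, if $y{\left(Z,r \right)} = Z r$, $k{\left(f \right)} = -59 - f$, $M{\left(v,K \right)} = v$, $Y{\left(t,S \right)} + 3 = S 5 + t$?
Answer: $\frac{20212}{19855} \approx 1.018$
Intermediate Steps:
$Y{\left(t,S \right)} = -3 + t + 5 S$ ($Y{\left(t,S \right)} = -3 + \left(S 5 + t\right) = -3 + \left(5 S + t\right) = -3 + \left(t + 5 S\right) = -3 + t + 5 S$)
$\frac{36626 + y{\left(-211,Y{\left(-5,-2 \right)} \right)}}{k{\left(M{\left(1,1 \right)} \right)} + 39770} = \frac{36626 - 211 \left(-3 - 5 + 5 \left(-2\right)\right)}{\left(-59 - 1\right) + 39770} = \frac{36626 - 211 \left(-3 - 5 - 10\right)}{\left(-59 - 1\right) + 39770} = \frac{36626 - -3798}{-60 + 39770} = \frac{36626 + 3798}{39710} = 40424 \cdot \frac{1}{39710} = \frac{20212}{19855}$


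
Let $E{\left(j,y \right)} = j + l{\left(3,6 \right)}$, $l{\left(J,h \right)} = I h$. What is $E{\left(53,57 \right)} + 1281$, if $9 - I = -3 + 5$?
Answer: $1376$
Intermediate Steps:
$I = 7$ ($I = 9 - \left(-3 + 5\right) = 9 - 2 = 7$)
$l{\left(J,h \right)} = 7 h$
$E{\left(j,y \right)} = 42 + j$ ($E{\left(j,y \right)} = j + 7 \cdot 6 = j + 42 = 42 + j$)
$E{\left(53,57 \right)} + 1281 = \left(42 + 53\right) + 1281 = 95 + 1281 = 1376$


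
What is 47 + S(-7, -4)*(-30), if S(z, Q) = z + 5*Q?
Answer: 857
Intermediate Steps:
47 + S(-7, -4)*(-30) = 47 + (-7 + 5*(-4))*(-30) = 47 + (-7 - 20)*(-30) = 47 - 27*(-30) = 47 + 810 = 857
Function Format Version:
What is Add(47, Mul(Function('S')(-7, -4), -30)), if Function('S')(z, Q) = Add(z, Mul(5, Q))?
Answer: 857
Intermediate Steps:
Add(47, Mul(Function('S')(-7, -4), -30)) = Add(47, Mul(Add(-7, Mul(5, -4)), -30)) = Add(47, Mul(Add(-7, -20), -30)) = Add(47, Mul(-27, -30)) = Add(47, 810) = 857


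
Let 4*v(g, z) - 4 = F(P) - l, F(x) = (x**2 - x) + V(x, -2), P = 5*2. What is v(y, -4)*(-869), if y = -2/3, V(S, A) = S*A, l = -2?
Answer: -16511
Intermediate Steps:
V(S, A) = A*S
P = 10
F(x) = x**2 - 3*x (F(x) = (x**2 - x) - 2*x = x**2 - 3*x)
y = -2/3 (y = -2*1/3 = -2/3 ≈ -0.66667)
v(g, z) = 19 (v(g, z) = 1 + (10*(-3 + 10) - 1*(-2))/4 = 1 + (10*7 + 2)/4 = 1 + (70 + 2)/4 = 1 + (1/4)*72 = 1 + 18 = 19)
v(y, -4)*(-869) = 19*(-869) = -16511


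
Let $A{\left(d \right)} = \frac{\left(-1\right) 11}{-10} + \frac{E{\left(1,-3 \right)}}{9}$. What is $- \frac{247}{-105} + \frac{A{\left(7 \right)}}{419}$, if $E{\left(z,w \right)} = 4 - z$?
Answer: $\frac{207287}{87990} \approx 2.3558$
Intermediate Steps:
$A{\left(d \right)} = \frac{43}{30}$ ($A{\left(d \right)} = \frac{\left(-1\right) 11}{-10} + \frac{4 - 1}{9} = \left(-11\right) \left(- \frac{1}{10}\right) + \left(4 - 1\right) \frac{1}{9} = \frac{11}{10} + 3 \cdot \frac{1}{9} = \frac{11}{10} + \frac{1}{3} = \frac{43}{30}$)
$- \frac{247}{-105} + \frac{A{\left(7 \right)}}{419} = - \frac{247}{-105} + \frac{43}{30 \cdot 419} = \left(-247\right) \left(- \frac{1}{105}\right) + \frac{43}{30} \cdot \frac{1}{419} = \frac{247}{105} + \frac{43}{12570} = \frac{207287}{87990}$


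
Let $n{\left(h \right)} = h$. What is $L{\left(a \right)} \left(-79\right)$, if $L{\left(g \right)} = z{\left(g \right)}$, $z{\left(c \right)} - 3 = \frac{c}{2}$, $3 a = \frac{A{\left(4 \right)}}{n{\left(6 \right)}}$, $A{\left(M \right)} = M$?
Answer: $- \frac{2212}{9} \approx -245.78$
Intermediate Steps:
$a = \frac{2}{9}$ ($a = \frac{4 \cdot \frac{1}{6}}{3} = \frac{1}{3} \cdot \frac{2}{3} = \frac{2}{9} \approx 0.22222$)
$z{\left(c \right)} = 3 + \frac{c}{2}$
$L{\left(g \right)} = 3 + \frac{g}{2}$
$L{\left(a \right)} \left(-79\right) = \left(3 + \frac{1}{2} \cdot \frac{2}{9}\right) \left(-79\right) = \left(3 + \frac{1}{9}\right) \left(-79\right) = \frac{28}{9} \left(-79\right) = - \frac{2212}{9}$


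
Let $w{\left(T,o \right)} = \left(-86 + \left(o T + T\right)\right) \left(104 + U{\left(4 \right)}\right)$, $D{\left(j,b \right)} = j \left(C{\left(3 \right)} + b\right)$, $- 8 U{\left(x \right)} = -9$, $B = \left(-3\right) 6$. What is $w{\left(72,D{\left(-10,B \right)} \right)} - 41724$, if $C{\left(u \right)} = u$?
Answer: $\frac{4368617}{4} \approx 1.0922 \cdot 10^{6}$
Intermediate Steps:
$B = -18$
$U{\left(x \right)} = \frac{9}{8}$ ($U{\left(x \right)} = \left(- \frac{1}{8}\right) \left(-9\right) = \frac{9}{8}$)
$D{\left(j,b \right)} = j \left(3 + b\right)$
$w{\left(T,o \right)} = - \frac{36163}{4} + \frac{841 T}{8} + \frac{841 T o}{8}$ ($w{\left(T,o \right)} = \left(-86 + \left(o T + T\right)\right) \left(104 + \frac{9}{8}\right) = \left(-86 + \left(T o + T\right)\right) \frac{841}{8} = \left(-86 + \left(T + T o\right)\right) \frac{841}{8} = \left(-86 + T + T o\right) \frac{841}{8} = - \frac{36163}{4} + \frac{841 T}{8} + \frac{841 T o}{8}$)
$w{\left(72,D{\left(-10,B \right)} \right)} - 41724 = \left(- \frac{36163}{4} + \frac{841}{8} \cdot 72 + \frac{841}{8} \cdot 72 \left(- 10 \left(3 - 18\right)\right)\right) - 41724 = \left(- \frac{36163}{4} + 7569 + \frac{841}{8} \cdot 72 \left(\left(-10\right) \left(-15\right)\right)\right) - 41724 = \left(- \frac{36163}{4} + 7569 + \frac{841}{8} \cdot 72 \cdot 150\right) - 41724 = \left(- \frac{36163}{4} + 7569 + 1135350\right) - 41724 = \frac{4535513}{4} - 41724 = \frac{4368617}{4}$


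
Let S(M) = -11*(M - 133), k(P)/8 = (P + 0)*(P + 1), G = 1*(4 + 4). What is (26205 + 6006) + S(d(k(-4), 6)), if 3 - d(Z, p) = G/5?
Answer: 168293/5 ≈ 33659.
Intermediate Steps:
G = 8 (G = 1*8 = 8)
k(P) = 8*P*(1 + P) (k(P) = 8*((P + 0)*(P + 1)) = 8*(P*(1 + P)) = 8*P*(1 + P))
d(Z, p) = 7/5 (d(Z, p) = 3 - 8/5 = 7/5)
S(M) = 1463 - 11*M (S(M) = -11*(-133 + M) = 1463 - 11*M)
(26205 + 6006) + S(d(k(-4), 6)) = (26205 + 6006) + (1463 - 11*7/5) = 32211 + (1463 - 77/5) = 32211 + 7238/5 = 168293/5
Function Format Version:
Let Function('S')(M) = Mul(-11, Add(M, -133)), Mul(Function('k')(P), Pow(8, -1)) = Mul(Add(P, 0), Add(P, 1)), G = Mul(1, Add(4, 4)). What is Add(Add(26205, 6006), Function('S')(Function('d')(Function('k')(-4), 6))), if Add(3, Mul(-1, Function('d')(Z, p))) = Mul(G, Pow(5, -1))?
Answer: Rational(168293, 5) ≈ 33659.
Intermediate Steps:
G = 8 (G = Mul(1, 8) = 8)
Function('k')(P) = Mul(8, P, Add(1, P)) (Function('k')(P) = Mul(8, Mul(Add(P, 0), Add(P, 1))) = Mul(8, Mul(P, Add(1, P))) = Mul(8, P, Add(1, P)))
Function('d')(Z, p) = Rational(7, 5) (Function('d')(Z, p) = Add(3, Mul(-1, Mul(8, Pow(5, -1)))) = Add(3, Mul(-1, Mul(8, Rational(1, 5)))) = Add(3, Mul(-1, Rational(8, 5))) = Add(3, Rational(-8, 5)) = Rational(7, 5))
Function('S')(M) = Add(1463, Mul(-11, M)) (Function('S')(M) = Mul(-11, Add(-133, M)) = Add(1463, Mul(-11, M)))
Add(Add(26205, 6006), Function('S')(Function('d')(Function('k')(-4), 6))) = Add(Add(26205, 6006), Add(1463, Mul(-11, Rational(7, 5)))) = Add(32211, Add(1463, Rational(-77, 5))) = Add(32211, Rational(7238, 5)) = Rational(168293, 5)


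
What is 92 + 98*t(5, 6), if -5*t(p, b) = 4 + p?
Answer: -422/5 ≈ -84.400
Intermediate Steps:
t(p, b) = -⅘ - p/5 (t(p, b) = -(4 + p)/5 = -⅘ - p/5)
92 + 98*t(5, 6) = 92 + 98*(-⅘ - ⅕*5) = 92 + 98*(-⅘ - 1) = 92 + 98*(-9/5) = 92 - 882/5 = -422/5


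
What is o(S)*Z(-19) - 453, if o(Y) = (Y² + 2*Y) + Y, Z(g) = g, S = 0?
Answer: -453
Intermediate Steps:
o(Y) = Y² + 3*Y
o(S)*Z(-19) - 453 = (0*(3 + 0))*(-19) - 453 = (0*3)*(-19) - 453 = 0*(-19) - 453 = 0 - 453 = -453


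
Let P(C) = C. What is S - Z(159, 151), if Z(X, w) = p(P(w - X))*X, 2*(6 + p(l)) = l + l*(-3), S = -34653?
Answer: -34971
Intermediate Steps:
p(l) = -6 - l (p(l) = -6 + (l + l*(-3))/2 = -6 + (l - 3*l)/2 = -6 + (-2*l)/2 = -6 - l)
Z(X, w) = X*(-6 + X - w) (Z(X, w) = (-6 - (w - X))*X = (-6 + (X - w))*X = (-6 + X - w)*X = X*(-6 + X - w))
S - Z(159, 151) = -34653 - 159*(-6 + 159 - 1*151) = -34653 - 159*(-6 + 159 - 151) = -34653 - 159*2 = -34653 - 1*318 = -34653 - 318 = -34971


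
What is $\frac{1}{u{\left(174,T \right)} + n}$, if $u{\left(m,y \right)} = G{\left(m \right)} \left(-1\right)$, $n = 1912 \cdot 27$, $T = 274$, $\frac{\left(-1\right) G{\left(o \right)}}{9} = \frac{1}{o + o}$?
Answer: $\frac{116}{5988387} \approx 1.9371 \cdot 10^{-5}$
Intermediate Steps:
$G{\left(o \right)} = - \frac{9}{2 o}$ ($G{\left(o \right)} = - \frac{9}{o + o} = - \frac{9}{2 o}$)
$n = 51624$
$u{\left(m,y \right)} = \frac{9}{2 m}$ ($u{\left(m,y \right)} = - \frac{9}{2 m} \left(-1\right) = \frac{9}{2 m}$)
$\frac{1}{u{\left(174,T \right)} + n} = \frac{1}{\frac{9}{2 \cdot 174} + 51624} = \frac{1}{\frac{9}{2} \cdot \frac{1}{174} + 51624} = \frac{1}{\frac{3}{116} + 51624} = \frac{1}{\frac{5988387}{116}} = \frac{116}{5988387}$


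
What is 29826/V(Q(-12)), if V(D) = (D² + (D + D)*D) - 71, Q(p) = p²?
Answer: 29826/62137 ≈ 0.48000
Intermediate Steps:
V(D) = -71 + 3*D² (V(D) = (D² + (2*D)*D) - 71 = (D² + 2*D²) - 71 = 3*D² - 71 = -71 + 3*D²)
29826/V(Q(-12)) = 29826/(-71 + 3*((-12)²)²) = 29826/(-71 + 3*144²) = 29826/(-71 + 3*20736) = 29826/(-71 + 62208) = 29826/62137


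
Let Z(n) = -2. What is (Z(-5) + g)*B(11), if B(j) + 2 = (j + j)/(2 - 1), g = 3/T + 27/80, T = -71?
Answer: -9683/284 ≈ -34.095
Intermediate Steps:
g = 1677/5680 (g = 3/(-71) + 27/80 = 3*(-1/71) + 27*(1/80) = -3/71 + 27/80 = 1677/5680 ≈ 0.29525)
B(j) = -2 + 2*j (B(j) = -2 + (j + j)/(2 - 1) = -2 + (2*j)/1 = -2 + (2*j)*1 = -2 + 2*j)
(Z(-5) + g)*B(11) = (-2 + 1677/5680)*(-2 + 2*11) = -9683*(-2 + 22)/5680 = -9683/5680*20 = -9683/284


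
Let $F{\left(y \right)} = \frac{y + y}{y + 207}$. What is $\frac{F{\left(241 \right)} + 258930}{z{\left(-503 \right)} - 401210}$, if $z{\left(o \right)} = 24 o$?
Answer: $- \frac{58000561}{92575168} \approx -0.62652$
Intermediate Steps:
$F{\left(y \right)} = \frac{2 y}{207 + y}$
$\frac{F{\left(241 \right)} + 258930}{z{\left(-503 \right)} - 401210} = \frac{2 \cdot 241 \frac{1}{207 + 241} + 258930}{24 \left(-503\right) - 401210} = \frac{2 \cdot 241 \cdot \frac{1}{448} + 258930}{-12072 - 401210} = \frac{2 \cdot 241 \cdot \frac{1}{448} + 258930}{-413282} = \left(\frac{241}{224} + 258930\right) \left(- \frac{1}{413282}\right) = \frac{58000561}{224} \left(- \frac{1}{413282}\right) = - \frac{58000561}{92575168}$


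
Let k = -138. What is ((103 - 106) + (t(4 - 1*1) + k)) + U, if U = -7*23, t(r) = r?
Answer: -299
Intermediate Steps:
U = -161
((103 - 106) + (t(4 - 1*1) + k)) + U = ((103 - 106) + ((4 - 1*1) - 138)) - 161 = (-3 + ((4 - 1) - 138)) - 161 = (-3 + (3 - 138)) - 161 = (-3 - 135) - 161 = -138 - 161 = -299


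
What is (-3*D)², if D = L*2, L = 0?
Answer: 0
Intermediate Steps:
D = 0 (D = 0*2 = 0)
(-3*D)² = (-3*0)² = 0² = 0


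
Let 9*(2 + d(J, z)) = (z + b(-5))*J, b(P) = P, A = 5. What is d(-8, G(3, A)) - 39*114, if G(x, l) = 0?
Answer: -39992/9 ≈ -4443.6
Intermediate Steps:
d(J, z) = -2 + J*(-5 + z)/9 (d(J, z) = -2 + ((z - 5)*J)/9 = -2 + ((-5 + z)*J)/9 = -2 + (J*(-5 + z))/9 = -2 + J*(-5 + z)/9)
d(-8, G(3, A)) - 39*114 = (-2 - 5/9*(-8) + (⅑)*(-8)*0) - 39*114 = (-2 + 40/9 + 0) - 4446 = 22/9 - 4446 = -39992/9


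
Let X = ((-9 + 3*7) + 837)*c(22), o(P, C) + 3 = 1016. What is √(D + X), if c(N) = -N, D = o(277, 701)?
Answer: I*√17665 ≈ 132.91*I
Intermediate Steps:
o(P, C) = 1013 (o(P, C) = -3 + 1016 = 1013)
D = 1013
X = -18678 (X = ((-9 + 3*7) + 837)*(-1*22) = ((-9 + 21) + 837)*(-22) = (12 + 837)*(-22) = 849*(-22) = -18678)
√(D + X) = √(1013 - 18678) = √(-17665) = I*√17665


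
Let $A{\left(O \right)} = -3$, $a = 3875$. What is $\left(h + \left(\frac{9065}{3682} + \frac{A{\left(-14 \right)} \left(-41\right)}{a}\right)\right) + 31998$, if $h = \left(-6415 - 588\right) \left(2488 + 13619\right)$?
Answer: $- \frac{229843914521927}{2038250} \approx -1.1277 \cdot 10^{8}$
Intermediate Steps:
$h = -112797321$ ($h = \left(-7003\right) 16107 = -112797321$)
$\left(h + \left(\frac{9065}{3682} + \frac{A{\left(-14 \right)} \left(-41\right)}{a}\right)\right) + 31998 = \left(-112797321 + \left(\frac{9065}{3682} + \frac{\left(-3\right) \left(-41\right)}{3875}\right)\right) + 31998 = \left(-112797321 + \left(9065 \cdot \frac{1}{3682} + 123 \cdot \frac{1}{3875}\right)\right) + 31998 = \left(-112797321 + \left(\frac{1295}{526} + \frac{123}{3875}\right)\right) + 31998 = \left(-112797321 + \frac{5082823}{2038250}\right) + 31998 = - \frac{229909134445427}{2038250} + 31998 = - \frac{229843914521927}{2038250}$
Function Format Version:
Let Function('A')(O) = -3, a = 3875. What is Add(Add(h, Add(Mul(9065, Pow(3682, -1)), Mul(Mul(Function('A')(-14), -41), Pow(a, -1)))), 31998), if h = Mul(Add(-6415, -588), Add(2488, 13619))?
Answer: Rational(-229843914521927, 2038250) ≈ -1.1277e+8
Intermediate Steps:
h = -112797321 (h = Mul(-7003, 16107) = -112797321)
Add(Add(h, Add(Mul(9065, Pow(3682, -1)), Mul(Mul(Function('A')(-14), -41), Pow(a, -1)))), 31998) = Add(Add(-112797321, Add(Mul(9065, Pow(3682, -1)), Mul(Mul(-3, -41), Pow(3875, -1)))), 31998) = Add(Add(-112797321, Add(Mul(9065, Rational(1, 3682)), Mul(123, Rational(1, 3875)))), 31998) = Add(Add(-112797321, Add(Rational(1295, 526), Rational(123, 3875))), 31998) = Add(Add(-112797321, Rational(5082823, 2038250)), 31998) = Add(Rational(-229909134445427, 2038250), 31998) = Rational(-229843914521927, 2038250)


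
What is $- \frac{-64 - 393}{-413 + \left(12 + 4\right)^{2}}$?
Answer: $- \frac{457}{157} \approx -2.9108$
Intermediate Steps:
$- \frac{-64 - 393}{-413 + \left(12 + 4\right)^{2}} = - \frac{-457}{-413 + 16^{2}} = - \frac{-457}{-413 + 256} = - \frac{-457}{-157} = - \frac{\left(-457\right) \left(-1\right)}{157} = \left(-1\right) \frac{457}{157} = - \frac{457}{157}$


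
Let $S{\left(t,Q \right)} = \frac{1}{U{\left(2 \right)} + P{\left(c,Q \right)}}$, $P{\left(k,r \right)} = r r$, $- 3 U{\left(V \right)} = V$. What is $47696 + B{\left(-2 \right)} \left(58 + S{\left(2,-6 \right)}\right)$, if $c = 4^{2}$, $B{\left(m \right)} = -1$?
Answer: $\frac{5049625}{106} \approx 47638.0$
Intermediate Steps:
$c = 16$
$U{\left(V \right)} = - \frac{V}{3}$
$P{\left(k,r \right)} = r^{2}$
$S{\left(t,Q \right)} = \frac{1}{- \frac{2}{3} + Q^{2}}$ ($S{\left(t,Q \right)} = \frac{1}{\left(- \frac{1}{3}\right) 2 + Q^{2}} = \frac{1}{- \frac{2}{3} + Q^{2}}$)
$47696 + B{\left(-2 \right)} \left(58 + S{\left(2,-6 \right)}\right) = 47696 - \left(58 + \frac{3}{-2 + 3 \left(-6\right)^{2}}\right) = 47696 - \left(58 + \frac{3}{-2 + 3 \cdot 36}\right) = 47696 - \left(58 + \frac{3}{-2 + 108}\right) = 47696 - \left(58 + \frac{3}{106}\right) = 47696 - \frac{6151}{106} = \frac{5049625}{106}$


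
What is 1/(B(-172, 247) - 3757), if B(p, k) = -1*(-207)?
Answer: -1/3550 ≈ -0.00028169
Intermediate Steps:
B(p, k) = 207
1/(B(-172, 247) - 3757) = 1/(207 - 3757) = 1/(-3550) = -1/3550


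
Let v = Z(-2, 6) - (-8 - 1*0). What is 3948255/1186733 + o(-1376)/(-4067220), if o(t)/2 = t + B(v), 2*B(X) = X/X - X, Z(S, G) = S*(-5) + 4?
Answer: 16061712511709/4826704192260 ≈ 3.3277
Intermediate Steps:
Z(S, G) = 4 - 5*S (Z(S, G) = -5*S + 4 = 4 - 5*S)
v = 22 (v = (4 - 5*(-2)) - (-8 - 1*0) = (4 + 10) - (-8 + 0) = 14 - 1*(-8) = 14 + 8 = 22)
B(X) = ½ - X/2 (B(X) = (X/X - X)/2 = (1 - X)/2 = ½ - X/2)
o(t) = -21 + 2*t (o(t) = 2*(t + (½ - ½*22)) = 2*(t + (½ - 11)) = 2*(t - 21/2) = 2*(-21/2 + t) = -21 + 2*t)
3948255/1186733 + o(-1376)/(-4067220) = 3948255/1186733 + (-21 + 2*(-1376))/(-4067220) = 3948255*(1/1186733) + (-21 - 2752)*(-1/4067220) = 3948255/1186733 - 2773*(-1/4067220) = 3948255/1186733 + 2773/4067220 = 16061712511709/4826704192260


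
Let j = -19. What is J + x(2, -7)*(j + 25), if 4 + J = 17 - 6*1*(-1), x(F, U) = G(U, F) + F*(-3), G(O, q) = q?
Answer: -5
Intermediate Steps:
x(F, U) = -2*F (x(F, U) = F + F*(-3) = F - 3*F = -2*F)
J = 19 (J = -4 + (17 - 6*1*(-1)) = -4 + (17 - 6*(-1)) = -4 + (17 - 1*(-6)) = -4 + (17 + 6) = -4 + 23 = 19)
J + x(2, -7)*(j + 25) = 19 + (-2*2)*(-19 + 25) = 19 - 4*6 = 19 - 24 = -5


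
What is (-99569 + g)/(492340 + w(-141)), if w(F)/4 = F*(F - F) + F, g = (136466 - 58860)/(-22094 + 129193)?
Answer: -10663662725/52668717824 ≈ -0.20247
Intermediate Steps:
g = 77606/107099 ≈ 0.72462
w(F) = 4*F (w(F) = 4*(F*(F - F) + F) = 4*(F*0 + F) = 4*(0 + F) = 4*F)
(-99569 + g)/(492340 + w(-141)) = (-99569 + 77606/107099)/(492340 + 4*(-141)) = -10663662725/(107099*(492340 - 564)) = -10663662725/107099/491776 = -10663662725/107099*1/491776 = -10663662725/52668717824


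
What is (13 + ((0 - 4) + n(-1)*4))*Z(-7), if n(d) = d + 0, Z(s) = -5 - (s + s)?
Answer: 45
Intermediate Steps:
Z(s) = -5 - 2*s
n(d) = d
(13 + ((0 - 4) + n(-1)*4))*Z(-7) = (13 + ((0 - 4) - 1*4))*(-5 - 2*(-7)) = (13 + (-4 - 4))*(-5 + 14) = (13 - 8)*9 = 5*9 = 45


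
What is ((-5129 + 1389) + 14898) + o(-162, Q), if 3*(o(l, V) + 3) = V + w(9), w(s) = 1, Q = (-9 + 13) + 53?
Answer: 33523/3 ≈ 11174.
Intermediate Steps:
Q = 57 (Q = 4 + 53 = 57)
o(l, V) = -8/3 + V/3 (o(l, V) = -3 + (V + 1)/3 = -3 + (1 + V)/3 = -3 + (⅓ + V/3) = -8/3 + V/3)
((-5129 + 1389) + 14898) + o(-162, Q) = ((-5129 + 1389) + 14898) + (-8/3 + (⅓)*57) = (-3740 + 14898) + (-8/3 + 19) = 11158 + 49/3 = 33523/3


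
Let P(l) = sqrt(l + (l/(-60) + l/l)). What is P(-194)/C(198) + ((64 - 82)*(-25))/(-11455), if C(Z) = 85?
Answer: -90/2291 + I*sqrt(170790)/2550 ≈ -0.039284 + 0.16207*I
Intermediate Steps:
P(l) = sqrt(1 + 59*l/60) (P(l) = sqrt(l + (l*(-1/60) + 1)) = sqrt(l + (-l/60 + 1)) = sqrt(l + (1 - l/60)) = sqrt(1 + 59*l/60))
P(-194)/C(198) + ((64 - 82)*(-25))/(-11455) = (sqrt(900 + 885*(-194))/30)/85 + ((64 - 82)*(-25))/(-11455) = (sqrt(900 - 171690)/30)*(1/85) - 18*(-25)*(-1/11455) = (sqrt(-170790)/30)*(1/85) + 450*(-1/11455) = ((I*sqrt(170790))/30)*(1/85) - 90/2291 = (I*sqrt(170790)/30)*(1/85) - 90/2291 = I*sqrt(170790)/2550 - 90/2291 = -90/2291 + I*sqrt(170790)/2550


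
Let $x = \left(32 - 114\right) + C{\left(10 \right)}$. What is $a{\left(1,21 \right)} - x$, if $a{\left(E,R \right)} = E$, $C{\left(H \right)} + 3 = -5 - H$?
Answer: $101$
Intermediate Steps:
$C{\left(H \right)} = -8 - H$ ($C{\left(H \right)} = -3 - \left(5 + H\right) = -8 - H$)
$x = -100$ ($x = \left(32 - 114\right) - 18 = -82 - 18 = -100$)
$a{\left(1,21 \right)} - x = 1 - -100 = 1 + 100 = 101$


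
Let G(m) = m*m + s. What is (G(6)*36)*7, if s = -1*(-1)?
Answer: 9324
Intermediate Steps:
s = 1
G(m) = 1 + m² (G(m) = m*m + 1 = m² + 1 = 1 + m²)
(G(6)*36)*7 = ((1 + 6²)*36)*7 = ((1 + 36)*36)*7 = (37*36)*7 = 1332*7 = 9324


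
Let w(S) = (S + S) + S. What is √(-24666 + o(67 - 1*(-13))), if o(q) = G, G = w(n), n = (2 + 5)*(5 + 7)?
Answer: I*√24414 ≈ 156.25*I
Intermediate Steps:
n = 84 (n = 7*12 = 84)
w(S) = 3*S (w(S) = 2*S + S = 3*S)
G = 252 (G = 3*84 = 252)
o(q) = 252
√(-24666 + o(67 - 1*(-13))) = √(-24666 + 252) = √(-24414) = I*√24414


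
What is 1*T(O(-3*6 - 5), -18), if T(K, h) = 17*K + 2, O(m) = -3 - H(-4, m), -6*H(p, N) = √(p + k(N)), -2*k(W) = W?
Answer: -49 + 17*√30/12 ≈ -41.241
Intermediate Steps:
k(W) = -W/2
H(p, N) = -√(p - N/2)/6
O(m) = -3 + √(-16 - 2*m)/12 (O(m) = -3 - (-1)*√(-2*m + 4*(-4))/12 = -3 - (-1)*√(-2*m - 16)/12 = -3 - (-1)*√(-16 - 2*m)/12 = -3 + √(-16 - 2*m)/12)
T(K, h) = 2 + 17*K
1*T(O(-3*6 - 5), -18) = 1*(2 + 17*(-3 + √(-16 - 2*(-3*6 - 5))/12)) = 1*(2 + 17*(-3 + √(-16 - 2*(-18 - 5))/12)) = 1*(2 + 17*(-3 + √(-16 - 2*(-23))/12)) = 1*(2 + 17*(-3 + √(-16 + 46)/12)) = 1*(2 + 17*(-3 + √30/12)) = 1*(2 + (-51 + 17*√30/12)) = 1*(-49 + 17*√30/12) = -49 + 17*√30/12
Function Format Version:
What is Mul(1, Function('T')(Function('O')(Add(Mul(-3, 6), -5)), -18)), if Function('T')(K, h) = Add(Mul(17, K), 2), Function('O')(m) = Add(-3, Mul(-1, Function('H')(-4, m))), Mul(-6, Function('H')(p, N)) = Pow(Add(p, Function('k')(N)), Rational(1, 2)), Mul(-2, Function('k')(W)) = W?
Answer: Add(-49, Mul(Rational(17, 12), Pow(30, Rational(1, 2)))) ≈ -41.241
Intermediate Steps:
Function('k')(W) = Mul(Rational(-1, 2), W)
Function('H')(p, N) = Mul(Rational(-1, 6), Pow(Add(p, Mul(Rational(-1, 2), N)), Rational(1, 2)))
Function('O')(m) = Add(-3, Mul(Rational(1, 12), Pow(Add(-16, Mul(-2, m)), Rational(1, 2)))) (Function('O')(m) = Add(-3, Mul(-1, Mul(Rational(-1, 12), Pow(Add(Mul(-2, m), Mul(4, -4)), Rational(1, 2))))) = Add(-3, Mul(-1, Mul(Rational(-1, 12), Pow(Add(Mul(-2, m), -16), Rational(1, 2))))) = Add(-3, Mul(-1, Mul(Rational(-1, 12), Pow(Add(-16, Mul(-2, m)), Rational(1, 2))))) = Add(-3, Mul(Rational(1, 12), Pow(Add(-16, Mul(-2, m)), Rational(1, 2)))))
Function('T')(K, h) = Add(2, Mul(17, K))
Mul(1, Function('T')(Function('O')(Add(Mul(-3, 6), -5)), -18)) = Mul(1, Add(2, Mul(17, Add(-3, Mul(Rational(1, 12), Pow(Add(-16, Mul(-2, Add(Mul(-3, 6), -5))), Rational(1, 2))))))) = Mul(1, Add(2, Mul(17, Add(-3, Mul(Rational(1, 12), Pow(Add(-16, Mul(-2, Add(-18, -5))), Rational(1, 2))))))) = Mul(1, Add(2, Mul(17, Add(-3, Mul(Rational(1, 12), Pow(Add(-16, Mul(-2, -23)), Rational(1, 2))))))) = Mul(1, Add(2, Mul(17, Add(-3, Mul(Rational(1, 12), Pow(Add(-16, 46), Rational(1, 2))))))) = Mul(1, Add(2, Mul(17, Add(-3, Mul(Rational(1, 12), Pow(30, Rational(1, 2))))))) = Mul(1, Add(2, Add(-51, Mul(Rational(17, 12), Pow(30, Rational(1, 2)))))) = Mul(1, Add(-49, Mul(Rational(17, 12), Pow(30, Rational(1, 2))))) = Add(-49, Mul(Rational(17, 12), Pow(30, Rational(1, 2))))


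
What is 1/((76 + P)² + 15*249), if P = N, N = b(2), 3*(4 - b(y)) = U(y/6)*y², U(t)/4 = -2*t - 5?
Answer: 81/1286599 ≈ 6.2957e-5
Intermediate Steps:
U(t) = -20 - 8*t (U(t) = 4*(-2*t - 5) = 4*(-5 - 2*t) = -20 - 8*t)
b(y) = 4 - y²*(-20 - 4*y/3)/3 (b(y) = 4 - (-20 - 8*y/6)*y²/3 = 4 - (-20 - 4*y/3)*y²/3 = 4 - y²*(-20 - 4*y/3)/3)
N = 308/9 (N = 4 + (4/9)*2²*(15 + 2) = 4 + (4/9)*4*17 = 4 + 272/9 = 308/9 ≈ 34.222)
P = 308/9 ≈ 34.222
1/((76 + P)² + 15*249) = 1/((76 + 308/9)² + 15*249) = 1/((992/9)² + 3735) = 1/(984064/81 + 3735) = 1/(1286599/81) = 81/1286599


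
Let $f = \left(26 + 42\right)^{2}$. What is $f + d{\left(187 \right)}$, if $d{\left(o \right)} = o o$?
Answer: $39593$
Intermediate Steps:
$d{\left(o \right)} = o^{2}$
$f = 4624$ ($f = 68^{2} = 4624$)
$f + d{\left(187 \right)} = 4624 + 187^{2} = 4624 + 34969 = 39593$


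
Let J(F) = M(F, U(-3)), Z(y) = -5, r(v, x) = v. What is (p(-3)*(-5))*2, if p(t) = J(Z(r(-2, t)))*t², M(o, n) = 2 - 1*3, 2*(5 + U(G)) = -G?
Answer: 90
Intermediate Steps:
U(G) = -5 - G/2 (U(G) = -5 + (-G)/2 = -5 - G/2)
M(o, n) = -1 (M(o, n) = 2 - 3 = -1)
J(F) = -1
p(t) = -t²
(p(-3)*(-5))*2 = (-1*(-3)²*(-5))*2 = (-1*9*(-5))*2 = -9*(-5)*2 = 45*2 = 90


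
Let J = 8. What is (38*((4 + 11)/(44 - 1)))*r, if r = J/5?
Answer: 912/43 ≈ 21.209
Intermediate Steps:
r = 8/5 ≈ 1.6000
(38*((4 + 11)/(44 - 1)))*r = (38*((4 + 11)/(44 - 1)))*(8/5) = (38*(15/43))*(8/5) = (570/43)*(8/5) = 912/43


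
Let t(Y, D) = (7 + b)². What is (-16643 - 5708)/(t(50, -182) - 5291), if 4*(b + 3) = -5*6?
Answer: 868/205 ≈ 4.2341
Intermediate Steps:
b = -21/2 (b = -3 + (-5*6)/4 = -3 + (¼)*(-30) = -3 - 15/2 = -21/2 ≈ -10.500)
t(Y, D) = 49/4 (t(Y, D) = (7 - 21/2)² = (-7/2)² = 49/4)
(-16643 - 5708)/(t(50, -182) - 5291) = (-16643 - 5708)/(49/4 - 5291) = -22351/(-21115/4) = -22351*(-4/21115) = 868/205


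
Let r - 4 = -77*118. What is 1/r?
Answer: -1/9082 ≈ -0.00011011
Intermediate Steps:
r = -9082 (r = 4 - 77*118 = 4 - 9086 = -9082)
1/r = 1/(-9082) = -1/9082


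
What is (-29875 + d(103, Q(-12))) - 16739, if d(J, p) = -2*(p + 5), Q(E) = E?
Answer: -46600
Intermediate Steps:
d(J, p) = -10 - 2*p (d(J, p) = -2*(5 + p) = -10 - 2*p)
(-29875 + d(103, Q(-12))) - 16739 = (-29875 + (-10 - 2*(-12))) - 16739 = (-29875 + (-10 + 24)) - 16739 = (-29875 + 14) - 16739 = -29861 - 16739 = -46600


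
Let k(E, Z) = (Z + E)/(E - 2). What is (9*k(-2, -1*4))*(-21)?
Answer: -567/2 ≈ -283.50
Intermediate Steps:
k(E, Z) = (E + Z)/(-2 + E)
(9*k(-2, -1*4))*(-21) = (9*((-2 - 1*4)/(-2 - 2)))*(-21) = (9*((-2 - 4)/(-4)))*(-21) = (9*(-¼*(-6)))*(-21) = (9*(3/2))*(-21) = (27/2)*(-21) = -567/2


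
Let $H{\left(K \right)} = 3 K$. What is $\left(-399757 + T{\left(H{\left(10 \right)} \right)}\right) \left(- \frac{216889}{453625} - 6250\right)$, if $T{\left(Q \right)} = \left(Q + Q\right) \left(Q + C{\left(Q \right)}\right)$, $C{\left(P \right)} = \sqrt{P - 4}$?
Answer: $\frac{1128356588277023}{453625} - \frac{34024477668 \sqrt{26}}{90725} \approx 2.4855 \cdot 10^{9}$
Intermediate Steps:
$C{\left(P \right)} = \sqrt{-4 + P}$
$T{\left(Q \right)} = 2 Q \left(Q + \sqrt{-4 + Q}\right)$ ($T{\left(Q \right)} = \left(Q + Q\right) \left(Q + \sqrt{-4 + Q}\right) = 2 Q \left(Q + \sqrt{-4 + Q}\right)$)
$\left(-399757 + T{\left(H{\left(10 \right)} \right)}\right) \left(- \frac{216889}{453625} - 6250\right) = \left(-399757 + 2 \cdot 3 \cdot 10 \left(3 \cdot 10 + \sqrt{-4 + 3 \cdot 10}\right)\right) \left(- \frac{216889}{453625} - 6250\right) = \left(-399757 + 2 \cdot 30 \left(30 + \sqrt{-4 + 30}\right)\right) \left(\left(-216889\right) \frac{1}{453625} - 6250\right) = \left(-399757 + 2 \cdot 30 \left(30 + \sqrt{26}\right)\right) \left(- \frac{216889}{453625} - 6250\right) = \left(-399757 + \left(1800 + 60 \sqrt{26}\right)\right) \left(- \frac{2835373139}{453625}\right) = \left(-397957 + 60 \sqrt{26}\right) \left(- \frac{2835373139}{453625}\right) = \frac{1128356588277023}{453625} - \frac{34024477668 \sqrt{26}}{90725}$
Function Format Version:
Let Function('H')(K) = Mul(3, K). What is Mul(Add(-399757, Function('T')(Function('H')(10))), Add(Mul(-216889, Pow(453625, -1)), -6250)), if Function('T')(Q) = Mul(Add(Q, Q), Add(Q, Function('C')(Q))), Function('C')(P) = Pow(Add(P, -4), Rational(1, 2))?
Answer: Add(Rational(1128356588277023, 453625), Mul(Rational(-34024477668, 90725), Pow(26, Rational(1, 2)))) ≈ 2.4855e+9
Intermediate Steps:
Function('C')(P) = Pow(Add(-4, P), Rational(1, 2))
Function('T')(Q) = Mul(2, Q, Add(Q, Pow(Add(-4, Q), Rational(1, 2)))) (Function('T')(Q) = Mul(Add(Q, Q), Add(Q, Pow(Add(-4, Q), Rational(1, 2)))) = Mul(Mul(2, Q), Add(Q, Pow(Add(-4, Q), Rational(1, 2)))) = Mul(2, Q, Add(Q, Pow(Add(-4, Q), Rational(1, 2)))))
Mul(Add(-399757, Function('T')(Function('H')(10))), Add(Mul(-216889, Pow(453625, -1)), -6250)) = Mul(Add(-399757, Mul(2, Mul(3, 10), Add(Mul(3, 10), Pow(Add(-4, Mul(3, 10)), Rational(1, 2))))), Add(Mul(-216889, Pow(453625, -1)), -6250)) = Mul(Add(-399757, Mul(2, 30, Add(30, Pow(Add(-4, 30), Rational(1, 2))))), Add(Mul(-216889, Rational(1, 453625)), -6250)) = Mul(Add(-399757, Mul(2, 30, Add(30, Pow(26, Rational(1, 2))))), Add(Rational(-216889, 453625), -6250)) = Mul(Add(-399757, Add(1800, Mul(60, Pow(26, Rational(1, 2))))), Rational(-2835373139, 453625)) = Mul(Add(-397957, Mul(60, Pow(26, Rational(1, 2)))), Rational(-2835373139, 453625)) = Add(Rational(1128356588277023, 453625), Mul(Rational(-34024477668, 90725), Pow(26, Rational(1, 2))))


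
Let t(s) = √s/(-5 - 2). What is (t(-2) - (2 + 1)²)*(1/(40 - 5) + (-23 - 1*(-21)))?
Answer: 621/35 + 69*I*√2/245 ≈ 17.743 + 0.39829*I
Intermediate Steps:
t(s) = -√s/7 (t(s) = √s/(-7) = -√s/7)
(t(-2) - (2 + 1)²)*(1/(40 - 5) + (-23 - 1*(-21))) = (-I*√2/7 - (2 + 1)²)*(1/(40 - 5) + (-23 - 1*(-21))) = (-I*√2/7 - 1*3²)*(1/35 + (-23 + 21)) = (-I*√2/7 - 1*9)*(1/35 - 2) = (-I*√2/7 - 9)*(-69/35) = (-9 - I*√2/7)*(-69/35) = 621/35 + 69*I*√2/245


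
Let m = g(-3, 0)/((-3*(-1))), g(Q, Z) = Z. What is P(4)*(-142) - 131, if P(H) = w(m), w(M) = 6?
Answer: -983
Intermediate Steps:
m = 0 (m = 0/((-3*(-1))) = 0/3 = 0*(⅓) = 0)
P(H) = 6
P(4)*(-142) - 131 = 6*(-142) - 131 = -852 - 131 = -983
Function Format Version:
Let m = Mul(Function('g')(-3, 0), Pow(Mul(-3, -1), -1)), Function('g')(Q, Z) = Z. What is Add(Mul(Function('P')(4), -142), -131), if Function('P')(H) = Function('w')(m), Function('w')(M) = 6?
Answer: -983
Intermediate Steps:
m = 0 (m = Mul(0, Pow(Mul(-3, -1), -1)) = Mul(0, Pow(3, -1)) = Mul(0, Rational(1, 3)) = 0)
Function('P')(H) = 6
Add(Mul(Function('P')(4), -142), -131) = Add(Mul(6, -142), -131) = Add(-852, -131) = -983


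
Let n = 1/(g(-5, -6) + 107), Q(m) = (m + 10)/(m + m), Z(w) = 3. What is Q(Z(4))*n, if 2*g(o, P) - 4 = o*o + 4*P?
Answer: 13/657 ≈ 0.019787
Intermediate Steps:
g(o, P) = 2 + o²/2 + 2*P (g(o, P) = 2 + (o*o + 4*P)/2 = 2 + (o² + 4*P)/2 = 2 + (o²/2 + 2*P) = 2 + o²/2 + 2*P)
Q(m) = (10 + m)/(2*m) (Q(m) = (10 + m)/((2*m)) = (10 + m)*(1/(2*m)) = (10 + m)/(2*m))
n = 2/219 (n = 1/((2 + (½)*(-5)² + 2*(-6)) + 107) = 1/((2 + (½)*25 - 12) + 107) = 1/((2 + 25/2 - 12) + 107) = 1/(5/2 + 107) = 1/(219/2) = 2/219 ≈ 0.0091324)
Q(Z(4))*n = ((½)*(10 + 3)/3)*(2/219) = ((½)*(⅓)*13)*(2/219) = (13/6)*(2/219) = 13/657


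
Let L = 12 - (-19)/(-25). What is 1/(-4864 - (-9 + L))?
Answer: -25/121656 ≈ -0.00020550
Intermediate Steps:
L = 281/25 (L = 12 - (-19)*(-1)/25 = 12 - 1*19/25 = 12 - 19/25 = 281/25 ≈ 11.240)
1/(-4864 - (-9 + L)) = 1/(-4864 - (-9 + 281/25)) = 1/(-4864 - 1*56/25) = 1/(-4864 - 56/25) = 1/(-121656/25) = -25/121656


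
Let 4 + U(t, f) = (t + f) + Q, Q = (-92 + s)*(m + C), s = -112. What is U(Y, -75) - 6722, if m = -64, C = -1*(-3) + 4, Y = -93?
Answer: 4734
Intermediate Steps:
C = 7 (C = 3 + 4 = 7)
Q = 11628 (Q = (-92 - 112)*(-64 + 7) = -204*(-57) = 11628)
U(t, f) = 11624 + f + t (U(t, f) = -4 + ((t + f) + 11628) = -4 + ((f + t) + 11628) = -4 + (11628 + f + t) = 11624 + f + t)
U(Y, -75) - 6722 = (11624 - 75 - 93) - 6722 = 11456 - 6722 = 4734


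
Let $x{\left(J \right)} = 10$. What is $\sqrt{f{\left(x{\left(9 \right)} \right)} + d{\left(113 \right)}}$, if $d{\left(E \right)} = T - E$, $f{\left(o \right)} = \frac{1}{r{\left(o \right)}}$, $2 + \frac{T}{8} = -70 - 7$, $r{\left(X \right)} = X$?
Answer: $\frac{i \sqrt{74490}}{10} \approx 27.293 i$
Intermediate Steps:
$T = -632$ ($T = -16 + 8 \left(-70 - 7\right) = -16 + 8 \left(-77\right) = -16 - 616 = -632$)
$f{\left(o \right)} = \frac{1}{o}$
$d{\left(E \right)} = -632 - E$
$\sqrt{f{\left(x{\left(9 \right)} \right)} + d{\left(113 \right)}} = \sqrt{\frac{1}{10} - 745} = \sqrt{- \frac{7449}{10}} = \frac{i \sqrt{74490}}{10}$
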